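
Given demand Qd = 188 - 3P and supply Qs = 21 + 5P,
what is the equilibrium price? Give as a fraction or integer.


At equilibrium, Qd = Qs.
188 - 3P = 21 + 5P
188 - 21 = 3P + 5P
167 = 8P
P* = 167/8 = 167/8

167/8


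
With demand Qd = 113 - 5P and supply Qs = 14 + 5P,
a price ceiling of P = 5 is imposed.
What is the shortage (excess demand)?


At P = 5:
Qd = 113 - 5*5 = 88
Qs = 14 + 5*5 = 39
Shortage = Qd - Qs = 88 - 39 = 49

49


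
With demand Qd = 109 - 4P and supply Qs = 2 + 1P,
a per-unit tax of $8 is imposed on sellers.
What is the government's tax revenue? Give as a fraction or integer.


With tax on sellers, new supply: Qs' = 2 + 1(P - 8)
= 1P - 6
New equilibrium quantity:
Q_new = 17
Tax revenue = tax * Q_new = 8 * 17 = 136

136


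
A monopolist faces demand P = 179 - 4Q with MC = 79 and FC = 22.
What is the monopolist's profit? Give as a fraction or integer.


MR = MC: 179 - 8Q = 79
Q* = 25/2
P* = 179 - 4*25/2 = 129
Profit = (P* - MC)*Q* - FC
= (129 - 79)*25/2 - 22
= 50*25/2 - 22
= 625 - 22 = 603

603


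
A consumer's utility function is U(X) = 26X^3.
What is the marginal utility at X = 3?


MU = dU/dX = 26*3*X^(3-1)
MU = 78*X^2
At X = 3:
MU = 78 * 3^2
MU = 78 * 9 = 702

702


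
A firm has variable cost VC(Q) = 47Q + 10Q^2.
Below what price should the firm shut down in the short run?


AVC(Q) = VC(Q)/Q = 47 + 10Q
AVC is increasing in Q, so minimum AVC is at Q -> 0+.
Min AVC = 47
The firm should shut down if P < 47.

47


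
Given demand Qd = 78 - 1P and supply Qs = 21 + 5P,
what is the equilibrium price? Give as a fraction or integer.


At equilibrium, Qd = Qs.
78 - 1P = 21 + 5P
78 - 21 = 1P + 5P
57 = 6P
P* = 57/6 = 19/2

19/2


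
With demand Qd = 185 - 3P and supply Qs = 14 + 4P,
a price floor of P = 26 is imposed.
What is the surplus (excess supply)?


At P = 26:
Qd = 185 - 3*26 = 107
Qs = 14 + 4*26 = 118
Surplus = Qs - Qd = 118 - 107 = 11

11


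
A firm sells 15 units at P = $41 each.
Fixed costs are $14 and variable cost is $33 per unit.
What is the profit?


Total Revenue = P * Q = 41 * 15 = $615
Total Cost = FC + VC*Q = 14 + 33*15 = $509
Profit = TR - TC = 615 - 509 = $106

$106


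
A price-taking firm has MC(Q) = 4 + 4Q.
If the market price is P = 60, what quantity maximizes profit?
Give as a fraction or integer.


In perfect competition, profit is maximized where P = MC.
60 = 4 + 4Q
56 = 4Q
Q* = 56/4 = 14

14


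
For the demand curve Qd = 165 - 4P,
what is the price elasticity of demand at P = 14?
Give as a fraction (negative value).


dQ/dP = -4
At P = 14: Q = 165 - 4*14 = 109
E = (dQ/dP)(P/Q) = (-4)(14/109) = -56/109

-56/109


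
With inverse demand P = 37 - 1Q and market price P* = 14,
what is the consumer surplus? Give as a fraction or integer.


Maximum willingness to pay (at Q=0): P_max = 37
Quantity demanded at P* = 14:
Q* = (37 - 14)/1 = 23
CS = (1/2) * Q* * (P_max - P*)
CS = (1/2) * 23 * (37 - 14)
CS = (1/2) * 23 * 23 = 529/2

529/2


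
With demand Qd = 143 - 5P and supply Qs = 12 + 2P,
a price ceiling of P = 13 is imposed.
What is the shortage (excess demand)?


At P = 13:
Qd = 143 - 5*13 = 78
Qs = 12 + 2*13 = 38
Shortage = Qd - Qs = 78 - 38 = 40

40


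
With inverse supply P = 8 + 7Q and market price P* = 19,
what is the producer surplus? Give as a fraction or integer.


Minimum supply price (at Q=0): P_min = 8
Quantity supplied at P* = 19:
Q* = (19 - 8)/7 = 11/7
PS = (1/2) * Q* * (P* - P_min)
PS = (1/2) * 11/7 * (19 - 8)
PS = (1/2) * 11/7 * 11 = 121/14

121/14


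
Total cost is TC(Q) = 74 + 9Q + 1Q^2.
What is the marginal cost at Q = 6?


MC = dTC/dQ = 9 + 2*1*Q
At Q = 6:
MC = 9 + 2*6
MC = 9 + 12 = 21

21


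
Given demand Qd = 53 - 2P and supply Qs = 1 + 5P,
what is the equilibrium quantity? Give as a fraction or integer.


First find equilibrium price:
53 - 2P = 1 + 5P
P* = 52/7 = 52/7
Then substitute into demand:
Q* = 53 - 2 * 52/7 = 267/7

267/7


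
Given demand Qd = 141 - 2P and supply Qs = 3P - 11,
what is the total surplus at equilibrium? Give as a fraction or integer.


Find equilibrium: 141 - 2P = 3P - 11
141 + 11 = 5P
P* = 152/5 = 152/5
Q* = 3*152/5 - 11 = 401/5
Inverse demand: P = 141/2 - Q/2, so P_max = 141/2
Inverse supply: P = 11/3 + Q/3, so P_min = 11/3
CS = (1/2) * 401/5 * (141/2 - 152/5) = 160801/100
PS = (1/2) * 401/5 * (152/5 - 11/3) = 160801/150
TS = CS + PS = 160801/100 + 160801/150 = 160801/60

160801/60


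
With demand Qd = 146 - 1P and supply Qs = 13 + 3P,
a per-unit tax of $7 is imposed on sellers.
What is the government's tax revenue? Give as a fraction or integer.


With tax on sellers, new supply: Qs' = 13 + 3(P - 7)
= 3P - 8
New equilibrium quantity:
Q_new = 215/2
Tax revenue = tax * Q_new = 7 * 215/2 = 1505/2

1505/2


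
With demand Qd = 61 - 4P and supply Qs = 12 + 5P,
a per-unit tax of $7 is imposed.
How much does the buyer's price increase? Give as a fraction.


With a per-unit tax, the buyer's price increase depends on relative slopes.
Supply slope: d = 5, Demand slope: b = 4
Buyer's price increase = d * tax / (b + d)
= 5 * 7 / (4 + 5)
= 35 / 9 = 35/9

35/9


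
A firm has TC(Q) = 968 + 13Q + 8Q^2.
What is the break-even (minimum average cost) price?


AC(Q) = 968/Q + 13 + 8Q
To minimize: dAC/dQ = -968/Q^2 + 8 = 0
Q^2 = 968/8 = 121
Q* = 11
Min AC = 968/11 + 13 + 8*11
Min AC = 88 + 13 + 88 = 189

189


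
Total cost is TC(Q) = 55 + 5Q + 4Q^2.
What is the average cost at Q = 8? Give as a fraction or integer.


TC(8) = 55 + 5*8 + 4*8^2
TC(8) = 55 + 40 + 256 = 351
AC = TC/Q = 351/8 = 351/8

351/8


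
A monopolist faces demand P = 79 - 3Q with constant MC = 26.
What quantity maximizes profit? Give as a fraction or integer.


TR = P*Q = (79 - 3Q)Q = 79Q - 3Q^2
MR = dTR/dQ = 79 - 6Q
Set MR = MC:
79 - 6Q = 26
53 = 6Q
Q* = 53/6 = 53/6

53/6


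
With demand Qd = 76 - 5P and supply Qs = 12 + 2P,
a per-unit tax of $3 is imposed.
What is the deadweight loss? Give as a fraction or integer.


Pre-tax equilibrium quantity: Q* = 212/7
Post-tax equilibrium quantity: Q_tax = 26
Reduction in quantity: Q* - Q_tax = 30/7
DWL = (1/2) * tax * (Q* - Q_tax)
DWL = (1/2) * 3 * 30/7 = 45/7

45/7


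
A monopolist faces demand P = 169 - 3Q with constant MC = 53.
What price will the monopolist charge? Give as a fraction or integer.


MR = 169 - 6Q
Set MR = MC: 169 - 6Q = 53
Q* = 58/3
Substitute into demand:
P* = 169 - 3*58/3 = 111

111


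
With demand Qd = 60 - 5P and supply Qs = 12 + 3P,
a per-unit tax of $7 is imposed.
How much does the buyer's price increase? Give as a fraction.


With a per-unit tax, the buyer's price increase depends on relative slopes.
Supply slope: d = 3, Demand slope: b = 5
Buyer's price increase = d * tax / (b + d)
= 3 * 7 / (5 + 3)
= 21 / 8 = 21/8

21/8


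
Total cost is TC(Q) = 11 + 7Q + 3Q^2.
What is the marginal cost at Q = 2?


MC = dTC/dQ = 7 + 2*3*Q
At Q = 2:
MC = 7 + 6*2
MC = 7 + 12 = 19

19


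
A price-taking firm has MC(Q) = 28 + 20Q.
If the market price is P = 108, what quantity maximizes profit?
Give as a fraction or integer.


In perfect competition, profit is maximized where P = MC.
108 = 28 + 20Q
80 = 20Q
Q* = 80/20 = 4

4


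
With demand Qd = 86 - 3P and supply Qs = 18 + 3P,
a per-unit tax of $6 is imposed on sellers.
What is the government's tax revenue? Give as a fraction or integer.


With tax on sellers, new supply: Qs' = 18 + 3(P - 6)
= 0 + 3P
New equilibrium quantity:
Q_new = 43
Tax revenue = tax * Q_new = 6 * 43 = 258

258


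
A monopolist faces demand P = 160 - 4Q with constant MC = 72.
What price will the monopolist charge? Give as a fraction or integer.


MR = 160 - 8Q
Set MR = MC: 160 - 8Q = 72
Q* = 11
Substitute into demand:
P* = 160 - 4*11 = 116

116


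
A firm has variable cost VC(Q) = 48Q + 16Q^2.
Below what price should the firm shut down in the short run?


AVC(Q) = VC(Q)/Q = 48 + 16Q
AVC is increasing in Q, so minimum AVC is at Q -> 0+.
Min AVC = 48
The firm should shut down if P < 48.

48


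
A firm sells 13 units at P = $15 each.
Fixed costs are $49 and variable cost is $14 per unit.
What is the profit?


Total Revenue = P * Q = 15 * 13 = $195
Total Cost = FC + VC*Q = 49 + 14*13 = $231
Profit = TR - TC = 195 - 231 = $-36

$-36


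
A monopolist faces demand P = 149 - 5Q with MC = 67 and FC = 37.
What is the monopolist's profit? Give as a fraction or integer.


MR = MC: 149 - 10Q = 67
Q* = 41/5
P* = 149 - 5*41/5 = 108
Profit = (P* - MC)*Q* - FC
= (108 - 67)*41/5 - 37
= 41*41/5 - 37
= 1681/5 - 37 = 1496/5

1496/5


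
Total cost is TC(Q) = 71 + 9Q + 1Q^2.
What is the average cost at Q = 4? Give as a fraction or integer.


TC(4) = 71 + 9*4 + 1*4^2
TC(4) = 71 + 36 + 16 = 123
AC = TC/Q = 123/4 = 123/4

123/4


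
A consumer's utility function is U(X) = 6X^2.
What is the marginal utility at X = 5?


MU = dU/dX = 6*2*X^(2-1)
MU = 12*X^1
At X = 5:
MU = 12 * 5^1
MU = 12 * 5 = 60

60


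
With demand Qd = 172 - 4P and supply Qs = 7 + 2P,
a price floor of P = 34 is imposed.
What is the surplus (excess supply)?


At P = 34:
Qd = 172 - 4*34 = 36
Qs = 7 + 2*34 = 75
Surplus = Qs - Qd = 75 - 36 = 39

39


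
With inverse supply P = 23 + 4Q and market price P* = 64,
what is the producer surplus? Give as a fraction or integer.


Minimum supply price (at Q=0): P_min = 23
Quantity supplied at P* = 64:
Q* = (64 - 23)/4 = 41/4
PS = (1/2) * Q* * (P* - P_min)
PS = (1/2) * 41/4 * (64 - 23)
PS = (1/2) * 41/4 * 41 = 1681/8

1681/8


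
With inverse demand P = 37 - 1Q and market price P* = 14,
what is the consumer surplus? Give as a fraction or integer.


Maximum willingness to pay (at Q=0): P_max = 37
Quantity demanded at P* = 14:
Q* = (37 - 14)/1 = 23
CS = (1/2) * Q* * (P_max - P*)
CS = (1/2) * 23 * (37 - 14)
CS = (1/2) * 23 * 23 = 529/2

529/2


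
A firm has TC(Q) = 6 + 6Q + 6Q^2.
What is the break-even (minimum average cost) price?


AC(Q) = 6/Q + 6 + 6Q
To minimize: dAC/dQ = -6/Q^2 + 6 = 0
Q^2 = 6/6 = 1
Q* = 1
Min AC = 6/1 + 6 + 6*1
Min AC = 6 + 6 + 6 = 18

18


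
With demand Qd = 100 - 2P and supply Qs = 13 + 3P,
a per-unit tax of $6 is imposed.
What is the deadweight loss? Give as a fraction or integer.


Pre-tax equilibrium quantity: Q* = 326/5
Post-tax equilibrium quantity: Q_tax = 58
Reduction in quantity: Q* - Q_tax = 36/5
DWL = (1/2) * tax * (Q* - Q_tax)
DWL = (1/2) * 6 * 36/5 = 108/5

108/5


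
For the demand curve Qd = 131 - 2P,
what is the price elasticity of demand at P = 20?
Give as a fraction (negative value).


dQ/dP = -2
At P = 20: Q = 131 - 2*20 = 91
E = (dQ/dP)(P/Q) = (-2)(20/91) = -40/91

-40/91


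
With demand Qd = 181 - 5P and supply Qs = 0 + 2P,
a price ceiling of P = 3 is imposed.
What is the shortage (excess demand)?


At P = 3:
Qd = 181 - 5*3 = 166
Qs = 0 + 2*3 = 6
Shortage = Qd - Qs = 166 - 6 = 160

160


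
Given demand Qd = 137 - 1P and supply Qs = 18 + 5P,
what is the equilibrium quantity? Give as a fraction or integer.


First find equilibrium price:
137 - 1P = 18 + 5P
P* = 119/6 = 119/6
Then substitute into demand:
Q* = 137 - 1 * 119/6 = 703/6

703/6


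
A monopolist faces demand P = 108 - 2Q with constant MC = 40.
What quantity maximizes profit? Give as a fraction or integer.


TR = P*Q = (108 - 2Q)Q = 108Q - 2Q^2
MR = dTR/dQ = 108 - 4Q
Set MR = MC:
108 - 4Q = 40
68 = 4Q
Q* = 68/4 = 17

17


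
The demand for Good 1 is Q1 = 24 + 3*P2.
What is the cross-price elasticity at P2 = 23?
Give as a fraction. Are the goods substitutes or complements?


dQ1/dP2 = 3
At P2 = 23: Q1 = 24 + 3*23 = 93
Exy = (dQ1/dP2)(P2/Q1) = 3 * 23 / 93 = 23/31
Since Exy > 0, the goods are substitutes.

23/31 (substitutes)


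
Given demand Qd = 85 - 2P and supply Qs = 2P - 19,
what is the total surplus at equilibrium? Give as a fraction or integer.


Find equilibrium: 85 - 2P = 2P - 19
85 + 19 = 4P
P* = 104/4 = 26
Q* = 2*26 - 19 = 33
Inverse demand: P = 85/2 - Q/2, so P_max = 85/2
Inverse supply: P = 19/2 + Q/2, so P_min = 19/2
CS = (1/2) * 33 * (85/2 - 26) = 1089/4
PS = (1/2) * 33 * (26 - 19/2) = 1089/4
TS = CS + PS = 1089/4 + 1089/4 = 1089/2

1089/2


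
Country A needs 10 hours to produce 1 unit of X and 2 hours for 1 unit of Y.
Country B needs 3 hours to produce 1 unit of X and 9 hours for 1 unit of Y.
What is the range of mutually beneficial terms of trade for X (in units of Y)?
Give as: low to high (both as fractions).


Opportunity cost of X for Country A = hours_X / hours_Y = 10/2 = 5 units of Y
Opportunity cost of X for Country B = hours_X / hours_Y = 3/9 = 1/3 units of Y
Terms of trade must be between the two opportunity costs.
Range: 1/3 to 5

1/3 to 5


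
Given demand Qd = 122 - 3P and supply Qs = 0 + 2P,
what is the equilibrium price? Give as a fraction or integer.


At equilibrium, Qd = Qs.
122 - 3P = 0 + 2P
122 - 0 = 3P + 2P
122 = 5P
P* = 122/5 = 122/5

122/5


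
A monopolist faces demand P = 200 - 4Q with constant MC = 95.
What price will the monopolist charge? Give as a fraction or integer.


MR = 200 - 8Q
Set MR = MC: 200 - 8Q = 95
Q* = 105/8
Substitute into demand:
P* = 200 - 4*105/8 = 295/2

295/2


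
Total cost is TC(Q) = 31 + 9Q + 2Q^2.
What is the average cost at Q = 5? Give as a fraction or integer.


TC(5) = 31 + 9*5 + 2*5^2
TC(5) = 31 + 45 + 50 = 126
AC = TC/Q = 126/5 = 126/5

126/5


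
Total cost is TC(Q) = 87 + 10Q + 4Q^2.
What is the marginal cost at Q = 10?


MC = dTC/dQ = 10 + 2*4*Q
At Q = 10:
MC = 10 + 8*10
MC = 10 + 80 = 90

90


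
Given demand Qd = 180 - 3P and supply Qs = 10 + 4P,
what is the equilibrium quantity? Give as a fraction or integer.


First find equilibrium price:
180 - 3P = 10 + 4P
P* = 170/7 = 170/7
Then substitute into demand:
Q* = 180 - 3 * 170/7 = 750/7

750/7


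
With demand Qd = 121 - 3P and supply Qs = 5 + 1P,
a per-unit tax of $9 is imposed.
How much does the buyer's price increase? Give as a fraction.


With a per-unit tax, the buyer's price increase depends on relative slopes.
Supply slope: d = 1, Demand slope: b = 3
Buyer's price increase = d * tax / (b + d)
= 1 * 9 / (3 + 1)
= 9 / 4 = 9/4

9/4


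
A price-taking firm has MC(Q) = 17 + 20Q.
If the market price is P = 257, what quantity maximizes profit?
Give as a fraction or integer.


In perfect competition, profit is maximized where P = MC.
257 = 17 + 20Q
240 = 20Q
Q* = 240/20 = 12

12


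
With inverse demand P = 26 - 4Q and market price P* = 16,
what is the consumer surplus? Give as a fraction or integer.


Maximum willingness to pay (at Q=0): P_max = 26
Quantity demanded at P* = 16:
Q* = (26 - 16)/4 = 5/2
CS = (1/2) * Q* * (P_max - P*)
CS = (1/2) * 5/2 * (26 - 16)
CS = (1/2) * 5/2 * 10 = 25/2

25/2


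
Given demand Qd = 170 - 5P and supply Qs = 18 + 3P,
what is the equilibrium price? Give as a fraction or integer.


At equilibrium, Qd = Qs.
170 - 5P = 18 + 3P
170 - 18 = 5P + 3P
152 = 8P
P* = 152/8 = 19

19


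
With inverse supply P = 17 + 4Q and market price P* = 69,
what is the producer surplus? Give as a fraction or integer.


Minimum supply price (at Q=0): P_min = 17
Quantity supplied at P* = 69:
Q* = (69 - 17)/4 = 13
PS = (1/2) * Q* * (P* - P_min)
PS = (1/2) * 13 * (69 - 17)
PS = (1/2) * 13 * 52 = 338

338


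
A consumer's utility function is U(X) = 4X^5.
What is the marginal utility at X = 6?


MU = dU/dX = 4*5*X^(5-1)
MU = 20*X^4
At X = 6:
MU = 20 * 6^4
MU = 20 * 1296 = 25920

25920


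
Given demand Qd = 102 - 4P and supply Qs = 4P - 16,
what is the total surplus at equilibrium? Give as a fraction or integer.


Find equilibrium: 102 - 4P = 4P - 16
102 + 16 = 8P
P* = 118/8 = 59/4
Q* = 4*59/4 - 16 = 43
Inverse demand: P = 51/2 - Q/4, so P_max = 51/2
Inverse supply: P = 4 + Q/4, so P_min = 4
CS = (1/2) * 43 * (51/2 - 59/4) = 1849/8
PS = (1/2) * 43 * (59/4 - 4) = 1849/8
TS = CS + PS = 1849/8 + 1849/8 = 1849/4

1849/4


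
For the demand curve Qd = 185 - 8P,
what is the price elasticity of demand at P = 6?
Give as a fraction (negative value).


dQ/dP = -8
At P = 6: Q = 185 - 8*6 = 137
E = (dQ/dP)(P/Q) = (-8)(6/137) = -48/137

-48/137


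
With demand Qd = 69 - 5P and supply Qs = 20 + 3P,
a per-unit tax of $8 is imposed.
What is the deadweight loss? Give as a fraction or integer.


Pre-tax equilibrium quantity: Q* = 307/8
Post-tax equilibrium quantity: Q_tax = 187/8
Reduction in quantity: Q* - Q_tax = 15
DWL = (1/2) * tax * (Q* - Q_tax)
DWL = (1/2) * 8 * 15 = 60

60


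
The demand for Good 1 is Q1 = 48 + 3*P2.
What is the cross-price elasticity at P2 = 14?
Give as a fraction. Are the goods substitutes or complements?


dQ1/dP2 = 3
At P2 = 14: Q1 = 48 + 3*14 = 90
Exy = (dQ1/dP2)(P2/Q1) = 3 * 14 / 90 = 7/15
Since Exy > 0, the goods are substitutes.

7/15 (substitutes)


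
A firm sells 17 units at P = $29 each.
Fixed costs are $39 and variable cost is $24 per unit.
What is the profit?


Total Revenue = P * Q = 29 * 17 = $493
Total Cost = FC + VC*Q = 39 + 24*17 = $447
Profit = TR - TC = 493 - 447 = $46

$46


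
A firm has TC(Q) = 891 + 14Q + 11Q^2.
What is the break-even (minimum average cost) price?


AC(Q) = 891/Q + 14 + 11Q
To minimize: dAC/dQ = -891/Q^2 + 11 = 0
Q^2 = 891/11 = 81
Q* = 9
Min AC = 891/9 + 14 + 11*9
Min AC = 99 + 14 + 99 = 212

212


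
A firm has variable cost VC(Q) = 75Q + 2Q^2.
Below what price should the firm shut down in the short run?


AVC(Q) = VC(Q)/Q = 75 + 2Q
AVC is increasing in Q, so minimum AVC is at Q -> 0+.
Min AVC = 75
The firm should shut down if P < 75.

75


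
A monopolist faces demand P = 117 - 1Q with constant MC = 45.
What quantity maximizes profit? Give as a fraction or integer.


TR = P*Q = (117 - 1Q)Q = 117Q - 1Q^2
MR = dTR/dQ = 117 - 2Q
Set MR = MC:
117 - 2Q = 45
72 = 2Q
Q* = 72/2 = 36

36


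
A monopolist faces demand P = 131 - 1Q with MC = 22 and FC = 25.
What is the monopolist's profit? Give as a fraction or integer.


MR = MC: 131 - 2Q = 22
Q* = 109/2
P* = 131 - 1*109/2 = 153/2
Profit = (P* - MC)*Q* - FC
= (153/2 - 22)*109/2 - 25
= 109/2*109/2 - 25
= 11881/4 - 25 = 11781/4

11781/4


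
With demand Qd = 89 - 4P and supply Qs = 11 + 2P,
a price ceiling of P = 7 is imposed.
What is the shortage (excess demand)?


At P = 7:
Qd = 89 - 4*7 = 61
Qs = 11 + 2*7 = 25
Shortage = Qd - Qs = 61 - 25 = 36

36


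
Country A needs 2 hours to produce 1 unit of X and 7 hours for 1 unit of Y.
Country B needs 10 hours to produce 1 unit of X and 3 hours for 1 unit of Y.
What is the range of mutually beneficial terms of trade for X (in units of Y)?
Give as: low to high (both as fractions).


Opportunity cost of X for Country A = hours_X / hours_Y = 2/7 = 2/7 units of Y
Opportunity cost of X for Country B = hours_X / hours_Y = 10/3 = 10/3 units of Y
Terms of trade must be between the two opportunity costs.
Range: 2/7 to 10/3

2/7 to 10/3


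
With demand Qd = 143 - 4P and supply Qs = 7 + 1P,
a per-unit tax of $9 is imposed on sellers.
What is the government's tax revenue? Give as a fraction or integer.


With tax on sellers, new supply: Qs' = 7 + 1(P - 9)
= 1P - 2
New equilibrium quantity:
Q_new = 27
Tax revenue = tax * Q_new = 9 * 27 = 243

243


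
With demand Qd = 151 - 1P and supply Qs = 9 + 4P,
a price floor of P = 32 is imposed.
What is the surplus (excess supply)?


At P = 32:
Qd = 151 - 1*32 = 119
Qs = 9 + 4*32 = 137
Surplus = Qs - Qd = 137 - 119 = 18

18


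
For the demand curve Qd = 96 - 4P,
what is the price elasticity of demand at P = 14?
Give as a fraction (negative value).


dQ/dP = -4
At P = 14: Q = 96 - 4*14 = 40
E = (dQ/dP)(P/Q) = (-4)(14/40) = -7/5

-7/5


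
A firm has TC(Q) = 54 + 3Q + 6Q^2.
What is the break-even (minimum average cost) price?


AC(Q) = 54/Q + 3 + 6Q
To minimize: dAC/dQ = -54/Q^2 + 6 = 0
Q^2 = 54/6 = 9
Q* = 3
Min AC = 54/3 + 3 + 6*3
Min AC = 18 + 3 + 18 = 39

39


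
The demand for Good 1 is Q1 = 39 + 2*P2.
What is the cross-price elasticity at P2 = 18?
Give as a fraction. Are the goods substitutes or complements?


dQ1/dP2 = 2
At P2 = 18: Q1 = 39 + 2*18 = 75
Exy = (dQ1/dP2)(P2/Q1) = 2 * 18 / 75 = 12/25
Since Exy > 0, the goods are substitutes.

12/25 (substitutes)


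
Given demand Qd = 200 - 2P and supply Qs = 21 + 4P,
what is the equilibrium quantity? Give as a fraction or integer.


First find equilibrium price:
200 - 2P = 21 + 4P
P* = 179/6 = 179/6
Then substitute into demand:
Q* = 200 - 2 * 179/6 = 421/3

421/3


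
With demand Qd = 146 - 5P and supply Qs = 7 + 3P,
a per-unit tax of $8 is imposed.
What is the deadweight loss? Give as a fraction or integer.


Pre-tax equilibrium quantity: Q* = 473/8
Post-tax equilibrium quantity: Q_tax = 353/8
Reduction in quantity: Q* - Q_tax = 15
DWL = (1/2) * tax * (Q* - Q_tax)
DWL = (1/2) * 8 * 15 = 60

60


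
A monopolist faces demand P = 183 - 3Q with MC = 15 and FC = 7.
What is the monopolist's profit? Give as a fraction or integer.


MR = MC: 183 - 6Q = 15
Q* = 28
P* = 183 - 3*28 = 99
Profit = (P* - MC)*Q* - FC
= (99 - 15)*28 - 7
= 84*28 - 7
= 2352 - 7 = 2345

2345


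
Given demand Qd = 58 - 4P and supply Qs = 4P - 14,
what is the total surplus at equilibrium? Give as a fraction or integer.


Find equilibrium: 58 - 4P = 4P - 14
58 + 14 = 8P
P* = 72/8 = 9
Q* = 4*9 - 14 = 22
Inverse demand: P = 29/2 - Q/4, so P_max = 29/2
Inverse supply: P = 7/2 + Q/4, so P_min = 7/2
CS = (1/2) * 22 * (29/2 - 9) = 121/2
PS = (1/2) * 22 * (9 - 7/2) = 121/2
TS = CS + PS = 121/2 + 121/2 = 121

121


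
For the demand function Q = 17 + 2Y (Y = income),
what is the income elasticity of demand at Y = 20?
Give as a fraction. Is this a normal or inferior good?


dQ/dY = 2
At Y = 20: Q = 17 + 2*20 = 57
Ey = (dQ/dY)(Y/Q) = 2 * 20 / 57 = 40/57
Since Ey > 0, this is a normal good.

40/57 (normal good)


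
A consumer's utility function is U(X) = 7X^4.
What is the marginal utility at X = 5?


MU = dU/dX = 7*4*X^(4-1)
MU = 28*X^3
At X = 5:
MU = 28 * 5^3
MU = 28 * 125 = 3500

3500


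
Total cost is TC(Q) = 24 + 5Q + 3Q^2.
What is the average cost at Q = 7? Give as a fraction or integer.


TC(7) = 24 + 5*7 + 3*7^2
TC(7) = 24 + 35 + 147 = 206
AC = TC/Q = 206/7 = 206/7

206/7


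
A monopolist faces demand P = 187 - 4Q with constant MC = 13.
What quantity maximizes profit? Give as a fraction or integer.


TR = P*Q = (187 - 4Q)Q = 187Q - 4Q^2
MR = dTR/dQ = 187 - 8Q
Set MR = MC:
187 - 8Q = 13
174 = 8Q
Q* = 174/8 = 87/4

87/4


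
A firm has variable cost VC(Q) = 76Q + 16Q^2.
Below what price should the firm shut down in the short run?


AVC(Q) = VC(Q)/Q = 76 + 16Q
AVC is increasing in Q, so minimum AVC is at Q -> 0+.
Min AVC = 76
The firm should shut down if P < 76.

76


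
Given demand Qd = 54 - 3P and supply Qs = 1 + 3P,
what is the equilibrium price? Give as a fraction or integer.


At equilibrium, Qd = Qs.
54 - 3P = 1 + 3P
54 - 1 = 3P + 3P
53 = 6P
P* = 53/6 = 53/6

53/6


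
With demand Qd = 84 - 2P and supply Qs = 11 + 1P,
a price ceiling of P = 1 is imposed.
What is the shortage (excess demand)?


At P = 1:
Qd = 84 - 2*1 = 82
Qs = 11 + 1*1 = 12
Shortage = Qd - Qs = 82 - 12 = 70

70


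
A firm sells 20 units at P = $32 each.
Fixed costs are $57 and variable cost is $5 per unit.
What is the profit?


Total Revenue = P * Q = 32 * 20 = $640
Total Cost = FC + VC*Q = 57 + 5*20 = $157
Profit = TR - TC = 640 - 157 = $483

$483


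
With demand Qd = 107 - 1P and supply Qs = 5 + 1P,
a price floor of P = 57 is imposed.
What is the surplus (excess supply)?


At P = 57:
Qd = 107 - 1*57 = 50
Qs = 5 + 1*57 = 62
Surplus = Qs - Qd = 62 - 50 = 12

12


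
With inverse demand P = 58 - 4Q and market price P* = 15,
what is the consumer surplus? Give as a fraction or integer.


Maximum willingness to pay (at Q=0): P_max = 58
Quantity demanded at P* = 15:
Q* = (58 - 15)/4 = 43/4
CS = (1/2) * Q* * (P_max - P*)
CS = (1/2) * 43/4 * (58 - 15)
CS = (1/2) * 43/4 * 43 = 1849/8

1849/8


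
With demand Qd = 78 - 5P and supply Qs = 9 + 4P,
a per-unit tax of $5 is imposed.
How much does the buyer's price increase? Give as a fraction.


With a per-unit tax, the buyer's price increase depends on relative slopes.
Supply slope: d = 4, Demand slope: b = 5
Buyer's price increase = d * tax / (b + d)
= 4 * 5 / (5 + 4)
= 20 / 9 = 20/9

20/9


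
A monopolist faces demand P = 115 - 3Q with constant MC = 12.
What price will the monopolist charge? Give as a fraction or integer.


MR = 115 - 6Q
Set MR = MC: 115 - 6Q = 12
Q* = 103/6
Substitute into demand:
P* = 115 - 3*103/6 = 127/2

127/2


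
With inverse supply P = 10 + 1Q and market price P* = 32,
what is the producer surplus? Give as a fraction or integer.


Minimum supply price (at Q=0): P_min = 10
Quantity supplied at P* = 32:
Q* = (32 - 10)/1 = 22
PS = (1/2) * Q* * (P* - P_min)
PS = (1/2) * 22 * (32 - 10)
PS = (1/2) * 22 * 22 = 242

242


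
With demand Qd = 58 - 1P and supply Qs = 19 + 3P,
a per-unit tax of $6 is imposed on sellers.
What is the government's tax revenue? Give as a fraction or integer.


With tax on sellers, new supply: Qs' = 19 + 3(P - 6)
= 1 + 3P
New equilibrium quantity:
Q_new = 175/4
Tax revenue = tax * Q_new = 6 * 175/4 = 525/2

525/2


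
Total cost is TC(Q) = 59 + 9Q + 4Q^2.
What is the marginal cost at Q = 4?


MC = dTC/dQ = 9 + 2*4*Q
At Q = 4:
MC = 9 + 8*4
MC = 9 + 32 = 41

41


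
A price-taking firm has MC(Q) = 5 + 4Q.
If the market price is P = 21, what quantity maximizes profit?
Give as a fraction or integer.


In perfect competition, profit is maximized where P = MC.
21 = 5 + 4Q
16 = 4Q
Q* = 16/4 = 4

4


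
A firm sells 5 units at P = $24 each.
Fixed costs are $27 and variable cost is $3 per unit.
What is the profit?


Total Revenue = P * Q = 24 * 5 = $120
Total Cost = FC + VC*Q = 27 + 3*5 = $42
Profit = TR - TC = 120 - 42 = $78

$78


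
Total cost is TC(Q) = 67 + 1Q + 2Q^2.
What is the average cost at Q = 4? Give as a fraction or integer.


TC(4) = 67 + 1*4 + 2*4^2
TC(4) = 67 + 4 + 32 = 103
AC = TC/Q = 103/4 = 103/4

103/4


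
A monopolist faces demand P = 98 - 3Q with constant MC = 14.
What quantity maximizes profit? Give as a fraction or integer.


TR = P*Q = (98 - 3Q)Q = 98Q - 3Q^2
MR = dTR/dQ = 98 - 6Q
Set MR = MC:
98 - 6Q = 14
84 = 6Q
Q* = 84/6 = 14

14


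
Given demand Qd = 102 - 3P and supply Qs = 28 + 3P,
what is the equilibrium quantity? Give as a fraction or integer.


First find equilibrium price:
102 - 3P = 28 + 3P
P* = 74/6 = 37/3
Then substitute into demand:
Q* = 102 - 3 * 37/3 = 65

65


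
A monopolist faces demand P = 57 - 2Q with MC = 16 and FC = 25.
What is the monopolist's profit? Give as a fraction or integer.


MR = MC: 57 - 4Q = 16
Q* = 41/4
P* = 57 - 2*41/4 = 73/2
Profit = (P* - MC)*Q* - FC
= (73/2 - 16)*41/4 - 25
= 41/2*41/4 - 25
= 1681/8 - 25 = 1481/8

1481/8


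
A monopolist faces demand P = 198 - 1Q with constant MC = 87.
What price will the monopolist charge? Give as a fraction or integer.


MR = 198 - 2Q
Set MR = MC: 198 - 2Q = 87
Q* = 111/2
Substitute into demand:
P* = 198 - 1*111/2 = 285/2

285/2


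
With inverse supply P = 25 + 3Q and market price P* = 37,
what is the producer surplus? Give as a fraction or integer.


Minimum supply price (at Q=0): P_min = 25
Quantity supplied at P* = 37:
Q* = (37 - 25)/3 = 4
PS = (1/2) * Q* * (P* - P_min)
PS = (1/2) * 4 * (37 - 25)
PS = (1/2) * 4 * 12 = 24

24


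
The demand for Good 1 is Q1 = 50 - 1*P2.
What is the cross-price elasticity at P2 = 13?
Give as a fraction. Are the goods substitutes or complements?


dQ1/dP2 = -1
At P2 = 13: Q1 = 50 - 1*13 = 37
Exy = (dQ1/dP2)(P2/Q1) = -1 * 13 / 37 = -13/37
Since Exy < 0, the goods are complements.

-13/37 (complements)


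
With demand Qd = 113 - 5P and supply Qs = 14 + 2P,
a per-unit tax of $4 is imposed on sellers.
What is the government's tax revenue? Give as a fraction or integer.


With tax on sellers, new supply: Qs' = 14 + 2(P - 4)
= 6 + 2P
New equilibrium quantity:
Q_new = 256/7
Tax revenue = tax * Q_new = 4 * 256/7 = 1024/7

1024/7


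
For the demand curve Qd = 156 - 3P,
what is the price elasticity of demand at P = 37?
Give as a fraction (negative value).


dQ/dP = -3
At P = 37: Q = 156 - 3*37 = 45
E = (dQ/dP)(P/Q) = (-3)(37/45) = -37/15

-37/15


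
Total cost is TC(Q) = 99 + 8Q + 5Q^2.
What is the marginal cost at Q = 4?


MC = dTC/dQ = 8 + 2*5*Q
At Q = 4:
MC = 8 + 10*4
MC = 8 + 40 = 48

48


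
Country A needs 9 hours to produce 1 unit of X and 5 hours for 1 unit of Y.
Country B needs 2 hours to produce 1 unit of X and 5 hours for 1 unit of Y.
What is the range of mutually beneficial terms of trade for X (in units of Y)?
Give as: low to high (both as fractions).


Opportunity cost of X for Country A = hours_X / hours_Y = 9/5 = 9/5 units of Y
Opportunity cost of X for Country B = hours_X / hours_Y = 2/5 = 2/5 units of Y
Terms of trade must be between the two opportunity costs.
Range: 2/5 to 9/5

2/5 to 9/5


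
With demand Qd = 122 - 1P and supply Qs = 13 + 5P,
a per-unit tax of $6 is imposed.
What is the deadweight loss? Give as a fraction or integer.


Pre-tax equilibrium quantity: Q* = 623/6
Post-tax equilibrium quantity: Q_tax = 593/6
Reduction in quantity: Q* - Q_tax = 5
DWL = (1/2) * tax * (Q* - Q_tax)
DWL = (1/2) * 6 * 5 = 15

15


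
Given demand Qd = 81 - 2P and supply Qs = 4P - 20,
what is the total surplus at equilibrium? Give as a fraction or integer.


Find equilibrium: 81 - 2P = 4P - 20
81 + 20 = 6P
P* = 101/6 = 101/6
Q* = 4*101/6 - 20 = 142/3
Inverse demand: P = 81/2 - Q/2, so P_max = 81/2
Inverse supply: P = 5 + Q/4, so P_min = 5
CS = (1/2) * 142/3 * (81/2 - 101/6) = 5041/9
PS = (1/2) * 142/3 * (101/6 - 5) = 5041/18
TS = CS + PS = 5041/9 + 5041/18 = 5041/6

5041/6


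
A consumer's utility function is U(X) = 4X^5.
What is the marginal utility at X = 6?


MU = dU/dX = 4*5*X^(5-1)
MU = 20*X^4
At X = 6:
MU = 20 * 6^4
MU = 20 * 1296 = 25920

25920


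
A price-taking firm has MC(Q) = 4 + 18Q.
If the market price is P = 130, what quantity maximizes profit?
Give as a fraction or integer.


In perfect competition, profit is maximized where P = MC.
130 = 4 + 18Q
126 = 18Q
Q* = 126/18 = 7

7


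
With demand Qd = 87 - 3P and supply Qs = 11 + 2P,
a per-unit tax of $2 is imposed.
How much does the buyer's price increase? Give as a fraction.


With a per-unit tax, the buyer's price increase depends on relative slopes.
Supply slope: d = 2, Demand slope: b = 3
Buyer's price increase = d * tax / (b + d)
= 2 * 2 / (3 + 2)
= 4 / 5 = 4/5

4/5


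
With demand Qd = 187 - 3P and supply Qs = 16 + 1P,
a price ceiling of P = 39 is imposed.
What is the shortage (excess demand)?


At P = 39:
Qd = 187 - 3*39 = 70
Qs = 16 + 1*39 = 55
Shortage = Qd - Qs = 70 - 55 = 15

15


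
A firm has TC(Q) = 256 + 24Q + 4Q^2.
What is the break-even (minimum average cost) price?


AC(Q) = 256/Q + 24 + 4Q
To minimize: dAC/dQ = -256/Q^2 + 4 = 0
Q^2 = 256/4 = 64
Q* = 8
Min AC = 256/8 + 24 + 4*8
Min AC = 32 + 24 + 32 = 88

88


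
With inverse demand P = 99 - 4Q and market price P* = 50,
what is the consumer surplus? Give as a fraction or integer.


Maximum willingness to pay (at Q=0): P_max = 99
Quantity demanded at P* = 50:
Q* = (99 - 50)/4 = 49/4
CS = (1/2) * Q* * (P_max - P*)
CS = (1/2) * 49/4 * (99 - 50)
CS = (1/2) * 49/4 * 49 = 2401/8

2401/8


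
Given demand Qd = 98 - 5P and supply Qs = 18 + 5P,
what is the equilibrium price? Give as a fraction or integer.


At equilibrium, Qd = Qs.
98 - 5P = 18 + 5P
98 - 18 = 5P + 5P
80 = 10P
P* = 80/10 = 8

8


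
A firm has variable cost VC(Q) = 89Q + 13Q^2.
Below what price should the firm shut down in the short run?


AVC(Q) = VC(Q)/Q = 89 + 13Q
AVC is increasing in Q, so minimum AVC is at Q -> 0+.
Min AVC = 89
The firm should shut down if P < 89.

89


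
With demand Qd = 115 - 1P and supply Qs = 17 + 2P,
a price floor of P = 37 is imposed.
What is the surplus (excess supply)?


At P = 37:
Qd = 115 - 1*37 = 78
Qs = 17 + 2*37 = 91
Surplus = Qs - Qd = 91 - 78 = 13

13


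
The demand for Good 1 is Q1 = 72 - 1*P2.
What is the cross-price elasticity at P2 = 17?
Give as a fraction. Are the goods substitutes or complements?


dQ1/dP2 = -1
At P2 = 17: Q1 = 72 - 1*17 = 55
Exy = (dQ1/dP2)(P2/Q1) = -1 * 17 / 55 = -17/55
Since Exy < 0, the goods are complements.

-17/55 (complements)


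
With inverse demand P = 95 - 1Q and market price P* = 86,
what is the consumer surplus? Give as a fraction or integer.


Maximum willingness to pay (at Q=0): P_max = 95
Quantity demanded at P* = 86:
Q* = (95 - 86)/1 = 9
CS = (1/2) * Q* * (P_max - P*)
CS = (1/2) * 9 * (95 - 86)
CS = (1/2) * 9 * 9 = 81/2

81/2


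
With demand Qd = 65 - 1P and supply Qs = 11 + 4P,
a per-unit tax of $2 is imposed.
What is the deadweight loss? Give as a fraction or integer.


Pre-tax equilibrium quantity: Q* = 271/5
Post-tax equilibrium quantity: Q_tax = 263/5
Reduction in quantity: Q* - Q_tax = 8/5
DWL = (1/2) * tax * (Q* - Q_tax)
DWL = (1/2) * 2 * 8/5 = 8/5

8/5


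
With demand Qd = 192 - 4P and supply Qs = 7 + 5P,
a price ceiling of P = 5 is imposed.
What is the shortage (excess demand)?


At P = 5:
Qd = 192 - 4*5 = 172
Qs = 7 + 5*5 = 32
Shortage = Qd - Qs = 172 - 32 = 140

140


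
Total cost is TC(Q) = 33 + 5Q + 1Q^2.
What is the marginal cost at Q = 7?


MC = dTC/dQ = 5 + 2*1*Q
At Q = 7:
MC = 5 + 2*7
MC = 5 + 14 = 19

19


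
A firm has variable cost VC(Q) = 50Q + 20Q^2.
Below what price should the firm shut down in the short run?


AVC(Q) = VC(Q)/Q = 50 + 20Q
AVC is increasing in Q, so minimum AVC is at Q -> 0+.
Min AVC = 50
The firm should shut down if P < 50.

50


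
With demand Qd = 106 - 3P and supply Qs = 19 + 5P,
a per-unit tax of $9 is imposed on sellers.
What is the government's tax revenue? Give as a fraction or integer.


With tax on sellers, new supply: Qs' = 19 + 5(P - 9)
= 5P - 26
New equilibrium quantity:
Q_new = 113/2
Tax revenue = tax * Q_new = 9 * 113/2 = 1017/2

1017/2


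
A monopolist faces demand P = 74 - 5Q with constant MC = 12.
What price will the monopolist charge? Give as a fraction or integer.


MR = 74 - 10Q
Set MR = MC: 74 - 10Q = 12
Q* = 31/5
Substitute into demand:
P* = 74 - 5*31/5 = 43

43


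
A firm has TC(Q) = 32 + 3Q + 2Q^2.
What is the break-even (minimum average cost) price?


AC(Q) = 32/Q + 3 + 2Q
To minimize: dAC/dQ = -32/Q^2 + 2 = 0
Q^2 = 32/2 = 16
Q* = 4
Min AC = 32/4 + 3 + 2*4
Min AC = 8 + 3 + 8 = 19

19


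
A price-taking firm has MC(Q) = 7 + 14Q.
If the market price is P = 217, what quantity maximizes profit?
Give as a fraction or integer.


In perfect competition, profit is maximized where P = MC.
217 = 7 + 14Q
210 = 14Q
Q* = 210/14 = 15

15


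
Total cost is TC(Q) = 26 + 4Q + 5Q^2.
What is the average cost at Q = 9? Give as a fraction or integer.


TC(9) = 26 + 4*9 + 5*9^2
TC(9) = 26 + 36 + 405 = 467
AC = TC/Q = 467/9 = 467/9

467/9


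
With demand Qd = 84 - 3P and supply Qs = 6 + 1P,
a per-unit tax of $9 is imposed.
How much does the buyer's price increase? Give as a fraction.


With a per-unit tax, the buyer's price increase depends on relative slopes.
Supply slope: d = 1, Demand slope: b = 3
Buyer's price increase = d * tax / (b + d)
= 1 * 9 / (3 + 1)
= 9 / 4 = 9/4

9/4


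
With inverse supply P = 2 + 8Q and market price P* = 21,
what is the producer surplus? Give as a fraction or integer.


Minimum supply price (at Q=0): P_min = 2
Quantity supplied at P* = 21:
Q* = (21 - 2)/8 = 19/8
PS = (1/2) * Q* * (P* - P_min)
PS = (1/2) * 19/8 * (21 - 2)
PS = (1/2) * 19/8 * 19 = 361/16

361/16


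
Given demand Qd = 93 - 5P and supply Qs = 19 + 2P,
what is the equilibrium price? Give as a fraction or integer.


At equilibrium, Qd = Qs.
93 - 5P = 19 + 2P
93 - 19 = 5P + 2P
74 = 7P
P* = 74/7 = 74/7

74/7


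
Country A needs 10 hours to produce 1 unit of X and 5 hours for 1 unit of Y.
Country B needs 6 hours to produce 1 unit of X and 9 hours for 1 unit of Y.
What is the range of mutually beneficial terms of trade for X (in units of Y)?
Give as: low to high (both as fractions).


Opportunity cost of X for Country A = hours_X / hours_Y = 10/5 = 2 units of Y
Opportunity cost of X for Country B = hours_X / hours_Y = 6/9 = 2/3 units of Y
Terms of trade must be between the two opportunity costs.
Range: 2/3 to 2

2/3 to 2


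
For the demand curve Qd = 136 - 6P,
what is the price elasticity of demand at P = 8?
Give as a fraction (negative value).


dQ/dP = -6
At P = 8: Q = 136 - 6*8 = 88
E = (dQ/dP)(P/Q) = (-6)(8/88) = -6/11

-6/11


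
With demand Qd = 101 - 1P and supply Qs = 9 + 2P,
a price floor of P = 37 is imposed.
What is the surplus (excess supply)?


At P = 37:
Qd = 101 - 1*37 = 64
Qs = 9 + 2*37 = 83
Surplus = Qs - Qd = 83 - 64 = 19

19


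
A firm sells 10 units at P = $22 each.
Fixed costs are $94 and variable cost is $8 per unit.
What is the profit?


Total Revenue = P * Q = 22 * 10 = $220
Total Cost = FC + VC*Q = 94 + 8*10 = $174
Profit = TR - TC = 220 - 174 = $46

$46


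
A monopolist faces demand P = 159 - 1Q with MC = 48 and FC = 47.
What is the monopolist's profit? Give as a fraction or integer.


MR = MC: 159 - 2Q = 48
Q* = 111/2
P* = 159 - 1*111/2 = 207/2
Profit = (P* - MC)*Q* - FC
= (207/2 - 48)*111/2 - 47
= 111/2*111/2 - 47
= 12321/4 - 47 = 12133/4

12133/4


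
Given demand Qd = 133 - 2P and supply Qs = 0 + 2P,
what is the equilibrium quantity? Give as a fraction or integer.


First find equilibrium price:
133 - 2P = 0 + 2P
P* = 133/4 = 133/4
Then substitute into demand:
Q* = 133 - 2 * 133/4 = 133/2

133/2


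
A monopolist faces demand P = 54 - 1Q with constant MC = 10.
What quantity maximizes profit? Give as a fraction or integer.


TR = P*Q = (54 - 1Q)Q = 54Q - 1Q^2
MR = dTR/dQ = 54 - 2Q
Set MR = MC:
54 - 2Q = 10
44 = 2Q
Q* = 44/2 = 22

22


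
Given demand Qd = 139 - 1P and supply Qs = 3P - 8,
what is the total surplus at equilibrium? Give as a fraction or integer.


Find equilibrium: 139 - 1P = 3P - 8
139 + 8 = 4P
P* = 147/4 = 147/4
Q* = 3*147/4 - 8 = 409/4
Inverse demand: P = 139 - Q/1, so P_max = 139
Inverse supply: P = 8/3 + Q/3, so P_min = 8/3
CS = (1/2) * 409/4 * (139 - 147/4) = 167281/32
PS = (1/2) * 409/4 * (147/4 - 8/3) = 167281/96
TS = CS + PS = 167281/32 + 167281/96 = 167281/24

167281/24


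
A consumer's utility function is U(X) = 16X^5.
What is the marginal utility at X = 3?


MU = dU/dX = 16*5*X^(5-1)
MU = 80*X^4
At X = 3:
MU = 80 * 3^4
MU = 80 * 81 = 6480

6480


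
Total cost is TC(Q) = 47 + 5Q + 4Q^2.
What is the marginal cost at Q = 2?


MC = dTC/dQ = 5 + 2*4*Q
At Q = 2:
MC = 5 + 8*2
MC = 5 + 16 = 21

21


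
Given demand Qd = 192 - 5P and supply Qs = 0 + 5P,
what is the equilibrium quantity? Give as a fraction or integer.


First find equilibrium price:
192 - 5P = 0 + 5P
P* = 192/10 = 96/5
Then substitute into demand:
Q* = 192 - 5 * 96/5 = 96

96


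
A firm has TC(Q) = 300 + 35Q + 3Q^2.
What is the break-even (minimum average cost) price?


AC(Q) = 300/Q + 35 + 3Q
To minimize: dAC/dQ = -300/Q^2 + 3 = 0
Q^2 = 300/3 = 100
Q* = 10
Min AC = 300/10 + 35 + 3*10
Min AC = 30 + 35 + 30 = 95

95


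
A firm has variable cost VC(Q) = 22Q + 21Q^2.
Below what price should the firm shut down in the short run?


AVC(Q) = VC(Q)/Q = 22 + 21Q
AVC is increasing in Q, so minimum AVC is at Q -> 0+.
Min AVC = 22
The firm should shut down if P < 22.

22


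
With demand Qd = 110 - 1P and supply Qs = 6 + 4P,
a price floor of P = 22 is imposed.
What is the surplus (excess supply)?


At P = 22:
Qd = 110 - 1*22 = 88
Qs = 6 + 4*22 = 94
Surplus = Qs - Qd = 94 - 88 = 6

6


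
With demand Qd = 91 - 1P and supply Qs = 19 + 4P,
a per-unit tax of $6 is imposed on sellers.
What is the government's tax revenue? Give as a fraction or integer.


With tax on sellers, new supply: Qs' = 19 + 4(P - 6)
= 4P - 5
New equilibrium quantity:
Q_new = 359/5
Tax revenue = tax * Q_new = 6 * 359/5 = 2154/5

2154/5
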